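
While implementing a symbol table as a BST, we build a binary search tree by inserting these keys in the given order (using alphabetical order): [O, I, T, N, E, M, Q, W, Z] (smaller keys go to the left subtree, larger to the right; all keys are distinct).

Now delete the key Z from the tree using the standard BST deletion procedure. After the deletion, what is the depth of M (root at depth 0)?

3

O: root
I: left child of O (depth 1)
T: right child of O (depth 1)
N: right child of I (depth 2)
E: left child of I (depth 2)
M: left child of N (depth 3)
Q: left child of T (depth 2)
W: right child of T (depth 2)
Z: right child of W (depth 3)

Delete Z (at most one child — splice it out).
After deletion, path to M: O → I → N → M.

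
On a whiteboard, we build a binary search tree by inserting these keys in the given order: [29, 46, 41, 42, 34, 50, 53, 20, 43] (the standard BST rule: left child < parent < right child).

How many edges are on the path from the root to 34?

Insert 29: tree is empty, so 29 becomes the root.
Insert 46: 46 > 29 → go right. Place as right child of 29.
Insert 41: 41 > 29 → go right; 41 < 46 → go left. Place as left child of 46.
Insert 42: 42 > 29 → go right; 42 < 46 → go left; 42 > 41 → go right. Place as right child of 41.
Insert 34: 34 > 29 → go right; 34 < 46 → go left; 34 < 41 → go left. Place as left child of 41.
Insert 50: 50 > 29 → go right; 50 > 46 → go right. Place as right child of 46.
Insert 53: 53 > 29 → go right; 53 > 46 → go right; 53 > 50 → go right. Place as right child of 50.
Insert 20: 20 < 29 → go left. Place as left child of 29.
Insert 43: 43 > 29 → go right; 43 < 46 → go left; 43 > 41 → go right; 43 > 42 → go right. Place as right child of 42.

Path to 34: 29 → 46 → 41 → 34, which is 3 edges.

3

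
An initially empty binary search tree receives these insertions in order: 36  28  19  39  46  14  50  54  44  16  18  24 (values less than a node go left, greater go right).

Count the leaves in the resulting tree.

Insert 36: tree is empty, so 36 becomes the root.
Insert 28: 28 < 36 → go left. Place as left child of 36.
Insert 19: 19 < 36 → go left; 19 < 28 → go left. Place as left child of 28.
Insert 39: 39 > 36 → go right. Place as right child of 36.
Insert 46: 46 > 36 → go right; 46 > 39 → go right. Place as right child of 39.
Insert 14: 14 < 36 → go left; 14 < 28 → go left; 14 < 19 → go left. Place as left child of 19.
Insert 50: 50 > 36 → go right; 50 > 39 → go right; 50 > 46 → go right. Place as right child of 46.
Insert 54: 54 > 36 → go right; 54 > 39 → go right; 54 > 46 → go right; 54 > 50 → go right. Place as right child of 50.
Insert 44: 44 > 36 → go right; 44 > 39 → go right; 44 < 46 → go left. Place as left child of 46.
Insert 16: 16 < 36 → go left; 16 < 28 → go left; 16 < 19 → go left; 16 > 14 → go right. Place as right child of 14.
Insert 18: 18 < 36 → go left; 18 < 28 → go left; 18 < 19 → go left; 18 > 14 → go right; 18 > 16 → go right. Place as right child of 16.
Insert 24: 24 < 36 → go left; 24 < 28 → go left; 24 > 19 → go right. Place as right child of 19.

Leaves: 18, 24, 44, 54 — 4 in total.

4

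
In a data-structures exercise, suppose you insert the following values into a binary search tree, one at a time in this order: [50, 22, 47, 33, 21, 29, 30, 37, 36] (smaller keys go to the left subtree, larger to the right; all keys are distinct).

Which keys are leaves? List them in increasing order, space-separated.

Insert 50: tree is empty, so 50 becomes the root.
Insert 22: 22 < 50 → go left. Place as left child of 50.
Insert 47: 47 < 50 → go left; 47 > 22 → go right. Place as right child of 22.
Insert 33: 33 < 50 → go left; 33 > 22 → go right; 33 < 47 → go left. Place as left child of 47.
Insert 21: 21 < 50 → go left; 21 < 22 → go left. Place as left child of 22.
Insert 29: 29 < 50 → go left; 29 > 22 → go right; 29 < 47 → go left; 29 < 33 → go left. Place as left child of 33.
Insert 30: 30 < 50 → go left; 30 > 22 → go right; 30 < 47 → go left; 30 < 33 → go left; 30 > 29 → go right. Place as right child of 29.
Insert 37: 37 < 50 → go left; 37 > 22 → go right; 37 < 47 → go left; 37 > 33 → go right. Place as right child of 33.
Insert 36: 36 < 50 → go left; 36 > 22 → go right; 36 < 47 → go left; 36 > 33 → go right; 36 < 37 → go left. Place as left child of 37.

21 30 36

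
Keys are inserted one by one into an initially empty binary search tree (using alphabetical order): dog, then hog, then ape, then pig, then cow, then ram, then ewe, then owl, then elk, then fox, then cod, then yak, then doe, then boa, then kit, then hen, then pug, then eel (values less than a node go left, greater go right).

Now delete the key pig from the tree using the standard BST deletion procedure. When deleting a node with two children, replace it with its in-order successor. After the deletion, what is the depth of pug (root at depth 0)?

2

Insert dog: tree is empty, so dog becomes the root.
Insert hog: hog > dog → go right. Place as right child of dog.
Insert ape: ape < dog → go left. Place as left child of dog.
Insert pig: pig > dog → go right; pig > hog → go right. Place as right child of hog.
Insert cow: cow < dog → go left; cow > ape → go right. Place as right child of ape.
Insert ram: ram > dog → go right; ram > hog → go right; ram > pig → go right. Place as right child of pig.
Insert ewe: ewe > dog → go right; ewe < hog → go left. Place as left child of hog.
Insert owl: owl > dog → go right; owl > hog → go right; owl < pig → go left. Place as left child of pig.
Insert elk: elk > dog → go right; elk < hog → go left; elk < ewe → go left. Place as left child of ewe.
Insert fox: fox > dog → go right; fox < hog → go left; fox > ewe → go right. Place as right child of ewe.
Insert cod: cod < dog → go left; cod > ape → go right; cod < cow → go left. Place as left child of cow.
Insert yak: yak > dog → go right; yak > hog → go right; yak > pig → go right; yak > ram → go right. Place as right child of ram.
Insert doe: doe < dog → go left; doe > ape → go right; doe > cow → go right. Place as right child of cow.
Insert boa: boa < dog → go left; boa > ape → go right; boa < cow → go left; boa < cod → go left. Place as left child of cod.
Insert kit: kit > dog → go right; kit > hog → go right; kit < pig → go left; kit < owl → go left. Place as left child of owl.
Insert hen: hen > dog → go right; hen < hog → go left; hen > ewe → go right; hen > fox → go right. Place as right child of fox.
Insert pug: pug > dog → go right; pug > hog → go right; pug > pig → go right; pug < ram → go left. Place as left child of ram.
Insert eel: eel > dog → go right; eel < hog → go left; eel < ewe → go left; eel < elk → go left. Place as left child of elk.

Delete pig (two children — replace with in-order successor).
After deletion, path to pug: dog → hog → pug.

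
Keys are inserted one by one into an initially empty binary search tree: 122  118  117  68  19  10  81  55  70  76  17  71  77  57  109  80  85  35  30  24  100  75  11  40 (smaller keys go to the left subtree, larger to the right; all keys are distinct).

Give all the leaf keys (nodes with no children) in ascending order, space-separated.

Insert 122: tree is empty, so 122 becomes the root.
Insert 118: 118 < 122 → go left. Place as left child of 122.
Insert 117: 117 < 122 → go left; 117 < 118 → go left. Place as left child of 118.
Insert 68: 68 < 122 → go left; 68 < 118 → go left; 68 < 117 → go left. Place as left child of 117.
Insert 19: 19 < 122 → go left; 19 < 118 → go left; 19 < 117 → go left; 19 < 68 → go left. Place as left child of 68.
Insert 10: 10 < 122 → go left; 10 < 118 → go left; 10 < 117 → go left; 10 < 68 → go left; 10 < 19 → go left. Place as left child of 19.
Insert 81: 81 < 122 → go left; 81 < 118 → go left; 81 < 117 → go left; 81 > 68 → go right. Place as right child of 68.
Insert 55: 55 < 122 → go left; 55 < 118 → go left; 55 < 117 → go left; 55 < 68 → go left; 55 > 19 → go right. Place as right child of 19.
Insert 70: 70 < 122 → go left; 70 < 118 → go left; 70 < 117 → go left; 70 > 68 → go right; 70 < 81 → go left. Place as left child of 81.
Insert 76: 76 < 122 → go left; 76 < 118 → go left; 76 < 117 → go left; 76 > 68 → go right; 76 < 81 → go left; 76 > 70 → go right. Place as right child of 70.
Insert 17: 17 < 122 → go left; 17 < 118 → go left; 17 < 117 → go left; 17 < 68 → go left; 17 < 19 → go left; 17 > 10 → go right. Place as right child of 10.
Insert 71: 71 < 122 → go left; 71 < 118 → go left; 71 < 117 → go left; 71 > 68 → go right; 71 < 81 → go left; 71 > 70 → go right; 71 < 76 → go left. Place as left child of 76.
Insert 77: 77 < 122 → go left; 77 < 118 → go left; 77 < 117 → go left; 77 > 68 → go right; 77 < 81 → go left; 77 > 70 → go right; 77 > 76 → go right. Place as right child of 76.
Insert 57: 57 < 122 → go left; 57 < 118 → go left; 57 < 117 → go left; 57 < 68 → go left; 57 > 19 → go right; 57 > 55 → go right. Place as right child of 55.
Insert 109: 109 < 122 → go left; 109 < 118 → go left; 109 < 117 → go left; 109 > 68 → go right; 109 > 81 → go right. Place as right child of 81.
Insert 80: 80 < 122 → go left; 80 < 118 → go left; 80 < 117 → go left; 80 > 68 → go right; 80 < 81 → go left; 80 > 70 → go right; 80 > 76 → go right; 80 > 77 → go right. Place as right child of 77.
Insert 85: 85 < 122 → go left; 85 < 118 → go left; 85 < 117 → go left; 85 > 68 → go right; 85 > 81 → go right; 85 < 109 → go left. Place as left child of 109.
Insert 35: 35 < 122 → go left; 35 < 118 → go left; 35 < 117 → go left; 35 < 68 → go left; 35 > 19 → go right; 35 < 55 → go left. Place as left child of 55.
Insert 30: 30 < 122 → go left; 30 < 118 → go left; 30 < 117 → go left; 30 < 68 → go left; 30 > 19 → go right; 30 < 55 → go left; 30 < 35 → go left. Place as left child of 35.
Insert 24: 24 < 122 → go left; 24 < 118 → go left; 24 < 117 → go left; 24 < 68 → go left; 24 > 19 → go right; 24 < 55 → go left; 24 < 35 → go left; 24 < 30 → go left. Place as left child of 30.
Insert 100: 100 < 122 → go left; 100 < 118 → go left; 100 < 117 → go left; 100 > 68 → go right; 100 > 81 → go right; 100 < 109 → go left; 100 > 85 → go right. Place as right child of 85.
Insert 75: 75 < 122 → go left; 75 < 118 → go left; 75 < 117 → go left; 75 > 68 → go right; 75 < 81 → go left; 75 > 70 → go right; 75 < 76 → go left; 75 > 71 → go right. Place as right child of 71.
Insert 11: 11 < 122 → go left; 11 < 118 → go left; 11 < 117 → go left; 11 < 68 → go left; 11 < 19 → go left; 11 > 10 → go right; 11 < 17 → go left. Place as left child of 17.
Insert 40: 40 < 122 → go left; 40 < 118 → go left; 40 < 117 → go left; 40 < 68 → go left; 40 > 19 → go right; 40 < 55 → go left; 40 > 35 → go right. Place as right child of 35.

11 24 40 57 75 80 100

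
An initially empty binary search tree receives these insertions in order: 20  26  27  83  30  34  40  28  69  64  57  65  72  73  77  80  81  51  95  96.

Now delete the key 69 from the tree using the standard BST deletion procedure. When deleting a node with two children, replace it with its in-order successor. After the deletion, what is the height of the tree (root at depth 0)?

11

Resulting structure (node: left, right):
  20: L=–, R=26
  26: L=–, R=27
  27: L=–, R=83
  83: L=30, R=95
  30: L=28, R=34
  34: L=–, R=40
  40: L=–, R=69
  28: L=–, R=–
  69: L=64, R=72
  64: L=57, R=65
  57: L=51, R=–
  65: L=–, R=–
  72: L=–, R=73
  73: L=–, R=77
  77: L=–, R=80
  80: L=–, R=81
  81: L=–, R=–
  51: L=–, R=–
  95: L=–, R=96
  96: L=–, R=–

Delete 69 (two children — replace with in-order successor).
After deletion, deepest node is 81 at depth 11.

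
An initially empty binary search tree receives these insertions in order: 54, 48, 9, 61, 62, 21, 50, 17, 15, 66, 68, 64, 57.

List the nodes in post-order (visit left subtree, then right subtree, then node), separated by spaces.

54: root
48: left child of 54 (depth 1)
9: left child of 48 (depth 2)
61: right child of 54 (depth 1)
62: right child of 61 (depth 2)
21: right child of 9 (depth 3)
50: right child of 48 (depth 2)
17: left child of 21 (depth 4)
15: left child of 17 (depth 5)
66: right child of 62 (depth 3)
68: right child of 66 (depth 4)
64: left child of 66 (depth 4)
57: left child of 61 (depth 2)

15 17 21 9 50 48 57 64 68 66 62 61 54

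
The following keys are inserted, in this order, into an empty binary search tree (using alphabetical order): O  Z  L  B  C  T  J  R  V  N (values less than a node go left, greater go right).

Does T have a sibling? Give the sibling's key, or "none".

O: root
Z: right child of O (depth 1)
L: left child of O (depth 1)
B: left child of L (depth 2)
C: right child of B (depth 3)
T: left child of Z (depth 2)
J: right child of C (depth 4)
R: left child of T (depth 3)
V: right child of T (depth 3)
N: right child of L (depth 2)

T's parent is Z, which has only one child.

none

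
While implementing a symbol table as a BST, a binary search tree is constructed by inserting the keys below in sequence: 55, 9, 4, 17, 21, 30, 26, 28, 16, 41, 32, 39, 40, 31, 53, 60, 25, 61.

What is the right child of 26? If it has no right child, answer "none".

55: root
9: left child of 55 (depth 1)
4: left child of 9 (depth 2)
17: right child of 9 (depth 2)
21: right child of 17 (depth 3)
30: right child of 21 (depth 4)
26: left child of 30 (depth 5)
28: right child of 26 (depth 6)
16: left child of 17 (depth 3)
41: right child of 30 (depth 5)
32: left child of 41 (depth 6)
39: right child of 32 (depth 7)
40: right child of 39 (depth 8)
31: left child of 32 (depth 7)
53: right child of 41 (depth 6)
60: right child of 55 (depth 1)
25: left child of 26 (depth 6)
61: right child of 60 (depth 2)

28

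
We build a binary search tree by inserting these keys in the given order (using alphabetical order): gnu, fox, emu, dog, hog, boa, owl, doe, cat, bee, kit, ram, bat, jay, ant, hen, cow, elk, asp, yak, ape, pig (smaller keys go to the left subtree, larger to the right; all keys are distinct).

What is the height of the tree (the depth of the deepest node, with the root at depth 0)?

9

gnu: root
fox: left child of gnu (depth 1)
emu: left child of fox (depth 2)
dog: left child of emu (depth 3)
hog: right child of gnu (depth 1)
boa: left child of dog (depth 4)
owl: right child of hog (depth 2)
doe: right child of boa (depth 5)
cat: left child of doe (depth 6)
bee: left child of boa (depth 5)
kit: left child of owl (depth 3)
ram: right child of owl (depth 3)
bat: left child of bee (depth 6)
jay: left child of kit (depth 4)
ant: left child of bat (depth 7)
hen: left child of hog (depth 2)
cow: right child of cat (depth 7)
elk: right child of dog (depth 4)
asp: right child of ant (depth 8)
yak: right child of ram (depth 4)
ape: left child of asp (depth 9)
pig: left child of ram (depth 4)

The deepest node is ape at depth 9.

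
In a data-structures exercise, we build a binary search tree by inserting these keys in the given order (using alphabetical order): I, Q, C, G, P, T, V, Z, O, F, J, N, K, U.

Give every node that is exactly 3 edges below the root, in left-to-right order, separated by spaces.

I: root
Q: right child of I (depth 1)
C: left child of I (depth 1)
G: right child of C (depth 2)
P: left child of Q (depth 2)
T: right child of Q (depth 2)
V: right child of T (depth 3)
Z: right child of V (depth 4)
O: left child of P (depth 3)
F: left child of G (depth 3)
J: left child of O (depth 4)
N: right child of J (depth 5)
K: left child of N (depth 6)
U: left child of V (depth 4)

F O V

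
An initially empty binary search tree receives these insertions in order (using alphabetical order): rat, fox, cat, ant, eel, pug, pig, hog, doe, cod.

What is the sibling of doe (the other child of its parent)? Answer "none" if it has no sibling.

rat: root
fox: left child of rat (depth 1)
cat: left child of fox (depth 2)
ant: left child of cat (depth 3)
eel: right child of cat (depth 3)
pug: right child of fox (depth 2)
pig: left child of pug (depth 3)
hog: left child of pig (depth 4)
doe: left child of eel (depth 4)
cod: left child of doe (depth 5)

doe's parent is eel, which has only one child.

none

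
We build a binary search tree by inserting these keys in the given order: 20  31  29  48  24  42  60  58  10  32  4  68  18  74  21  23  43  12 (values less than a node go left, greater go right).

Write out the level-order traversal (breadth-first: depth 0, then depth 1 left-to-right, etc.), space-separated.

20 10 31 4 18 29 48 12 24 42 60 21 32 43 58 68 23 74

20: root
31: right child of 20 (depth 1)
29: left child of 31 (depth 2)
48: right child of 31 (depth 2)
24: left child of 29 (depth 3)
42: left child of 48 (depth 3)
60: right child of 48 (depth 3)
58: left child of 60 (depth 4)
10: left child of 20 (depth 1)
32: left child of 42 (depth 4)
4: left child of 10 (depth 2)
68: right child of 60 (depth 4)
18: right child of 10 (depth 2)
74: right child of 68 (depth 5)
21: left child of 24 (depth 4)
23: right child of 21 (depth 5)
43: right child of 42 (depth 4)
12: left child of 18 (depth 3)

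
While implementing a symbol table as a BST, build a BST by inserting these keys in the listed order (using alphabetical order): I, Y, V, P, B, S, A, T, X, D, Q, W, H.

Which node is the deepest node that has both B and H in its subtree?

Insert I: tree is empty, so I becomes the root.
Insert Y: Y > I → go right. Place as right child of I.
Insert V: V > I → go right; V < Y → go left. Place as left child of Y.
Insert P: P > I → go right; P < Y → go left; P < V → go left. Place as left child of V.
Insert B: B < I → go left. Place as left child of I.
Insert S: S > I → go right; S < Y → go left; S < V → go left; S > P → go right. Place as right child of P.
Insert A: A < I → go left; A < B → go left. Place as left child of B.
Insert T: T > I → go right; T < Y → go left; T < V → go left; T > P → go right; T > S → go right. Place as right child of S.
Insert X: X > I → go right; X < Y → go left; X > V → go right. Place as right child of V.
Insert D: D < I → go left; D > B → go right. Place as right child of B.
Insert Q: Q > I → go right; Q < Y → go left; Q < V → go left; Q > P → go right; Q < S → go left. Place as left child of S.
Insert W: W > I → go right; W < Y → go left; W > V → go right; W < X → go left. Place as left child of X.
Insert H: H < I → go left; H > B → go right; H > D → go right. Place as right child of D.

Path to B: I → B
Path to H: I → B → D → H
B lies on both paths and is an ancestor of the other node.

B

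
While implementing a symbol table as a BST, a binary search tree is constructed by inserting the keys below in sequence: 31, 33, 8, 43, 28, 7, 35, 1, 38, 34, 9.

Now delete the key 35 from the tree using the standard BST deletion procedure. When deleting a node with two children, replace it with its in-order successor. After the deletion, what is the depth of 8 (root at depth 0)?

1

31: root
33: right child of 31 (depth 1)
8: left child of 31 (depth 1)
43: right child of 33 (depth 2)
28: right child of 8 (depth 2)
7: left child of 8 (depth 2)
35: left child of 43 (depth 3)
1: left child of 7 (depth 3)
38: right child of 35 (depth 4)
34: left child of 35 (depth 4)
9: left child of 28 (depth 3)

Delete 35 (two children — replace with in-order successor).
After deletion, path to 8: 31 → 8.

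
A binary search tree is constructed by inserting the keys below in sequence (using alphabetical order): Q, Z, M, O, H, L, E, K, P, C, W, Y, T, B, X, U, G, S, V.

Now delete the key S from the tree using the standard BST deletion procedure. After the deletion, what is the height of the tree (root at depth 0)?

5

Q: root
Z: right child of Q (depth 1)
M: left child of Q (depth 1)
O: right child of M (depth 2)
H: left child of M (depth 2)
L: right child of H (depth 3)
E: left child of H (depth 3)
K: left child of L (depth 4)
P: right child of O (depth 3)
C: left child of E (depth 4)
W: left child of Z (depth 2)
Y: right child of W (depth 3)
T: left child of W (depth 3)
B: left child of C (depth 5)
X: left child of Y (depth 4)
U: right child of T (depth 4)
G: right child of E (depth 4)
S: left child of T (depth 4)
V: right child of U (depth 5)

Delete S (at most one child — splice it out).
After deletion, deepest node is B at depth 5.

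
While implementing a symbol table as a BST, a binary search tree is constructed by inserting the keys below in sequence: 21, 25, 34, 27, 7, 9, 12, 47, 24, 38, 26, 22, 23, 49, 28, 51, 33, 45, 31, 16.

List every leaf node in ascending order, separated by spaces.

21: root
25: right child of 21 (depth 1)
34: right child of 25 (depth 2)
27: left child of 34 (depth 3)
7: left child of 21 (depth 1)
9: right child of 7 (depth 2)
12: right child of 9 (depth 3)
47: right child of 34 (depth 3)
24: left child of 25 (depth 2)
38: left child of 47 (depth 4)
26: left child of 27 (depth 4)
22: left child of 24 (depth 3)
23: right child of 22 (depth 4)
49: right child of 47 (depth 4)
28: right child of 27 (depth 4)
51: right child of 49 (depth 5)
33: right child of 28 (depth 5)
45: right child of 38 (depth 5)
31: left child of 33 (depth 6)
16: right child of 12 (depth 4)

16 23 26 31 45 51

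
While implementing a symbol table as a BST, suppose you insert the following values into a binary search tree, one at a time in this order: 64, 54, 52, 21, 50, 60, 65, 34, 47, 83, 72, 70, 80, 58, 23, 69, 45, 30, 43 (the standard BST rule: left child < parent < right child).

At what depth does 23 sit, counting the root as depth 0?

6

64: root
54: left child of 64 (depth 1)
52: left child of 54 (depth 2)
21: left child of 52 (depth 3)
50: right child of 21 (depth 4)
60: right child of 54 (depth 2)
65: right child of 64 (depth 1)
34: left child of 50 (depth 5)
47: right child of 34 (depth 6)
83: right child of 65 (depth 2)
72: left child of 83 (depth 3)
70: left child of 72 (depth 4)
80: right child of 72 (depth 4)
58: left child of 60 (depth 3)
23: left child of 34 (depth 6)
69: left child of 70 (depth 5)
45: left child of 47 (depth 7)
30: right child of 23 (depth 7)
43: left child of 45 (depth 8)

Path to 23: 64 → 54 → 52 → 21 → 50 → 34 → 23, which is 6 edges.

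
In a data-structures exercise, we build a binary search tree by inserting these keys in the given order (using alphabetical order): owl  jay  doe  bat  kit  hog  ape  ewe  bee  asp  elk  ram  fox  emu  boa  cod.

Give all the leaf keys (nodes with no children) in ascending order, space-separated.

Insert owl: tree is empty, so owl becomes the root.
Insert jay: jay < owl → go left. Place as left child of owl.
Insert doe: doe < owl → go left; doe < jay → go left. Place as left child of jay.
Insert bat: bat < owl → go left; bat < jay → go left; bat < doe → go left. Place as left child of doe.
Insert kit: kit < owl → go left; kit > jay → go right. Place as right child of jay.
Insert hog: hog < owl → go left; hog < jay → go left; hog > doe → go right. Place as right child of doe.
Insert ape: ape < owl → go left; ape < jay → go left; ape < doe → go left; ape < bat → go left. Place as left child of bat.
Insert ewe: ewe < owl → go left; ewe < jay → go left; ewe > doe → go right; ewe < hog → go left. Place as left child of hog.
Insert bee: bee < owl → go left; bee < jay → go left; bee < doe → go left; bee > bat → go right. Place as right child of bat.
Insert asp: asp < owl → go left; asp < jay → go left; asp < doe → go left; asp < bat → go left; asp > ape → go right. Place as right child of ape.
Insert elk: elk < owl → go left; elk < jay → go left; elk > doe → go right; elk < hog → go left; elk < ewe → go left. Place as left child of ewe.
Insert ram: ram > owl → go right. Place as right child of owl.
Insert fox: fox < owl → go left; fox < jay → go left; fox > doe → go right; fox < hog → go left; fox > ewe → go right. Place as right child of ewe.
Insert emu: emu < owl → go left; emu < jay → go left; emu > doe → go right; emu < hog → go left; emu < ewe → go left; emu > elk → go right. Place as right child of elk.
Insert boa: boa < owl → go left; boa < jay → go left; boa < doe → go left; boa > bat → go right; boa > bee → go right. Place as right child of bee.
Insert cod: cod < owl → go left; cod < jay → go left; cod < doe → go left; cod > bat → go right; cod > bee → go right; cod > boa → go right. Place as right child of boa.

asp cod emu fox kit ram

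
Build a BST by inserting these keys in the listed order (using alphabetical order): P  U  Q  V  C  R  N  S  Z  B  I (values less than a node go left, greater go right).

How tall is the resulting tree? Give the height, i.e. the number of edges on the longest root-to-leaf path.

P: root
U: right child of P (depth 1)
Q: left child of U (depth 2)
V: right child of U (depth 2)
C: left child of P (depth 1)
R: right child of Q (depth 3)
N: right child of C (depth 2)
S: right child of R (depth 4)
Z: right child of V (depth 3)
B: left child of C (depth 2)
I: left child of N (depth 3)

The deepest node is S at depth 4.

4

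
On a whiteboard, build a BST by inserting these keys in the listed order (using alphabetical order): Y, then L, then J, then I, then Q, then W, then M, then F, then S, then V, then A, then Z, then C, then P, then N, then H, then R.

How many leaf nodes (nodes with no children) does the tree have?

Insert Y: tree is empty, so Y becomes the root.
Insert L: L < Y → go left. Place as left child of Y.
Insert J: J < Y → go left; J < L → go left. Place as left child of L.
Insert I: I < Y → go left; I < L → go left; I < J → go left. Place as left child of J.
Insert Q: Q < Y → go left; Q > L → go right. Place as right child of L.
Insert W: W < Y → go left; W > L → go right; W > Q → go right. Place as right child of Q.
Insert M: M < Y → go left; M > L → go right; M < Q → go left. Place as left child of Q.
Insert F: F < Y → go left; F < L → go left; F < J → go left; F < I → go left. Place as left child of I.
Insert S: S < Y → go left; S > L → go right; S > Q → go right; S < W → go left. Place as left child of W.
Insert V: V < Y → go left; V > L → go right; V > Q → go right; V < W → go left; V > S → go right. Place as right child of S.
Insert A: A < Y → go left; A < L → go left; A < J → go left; A < I → go left; A < F → go left. Place as left child of F.
Insert Z: Z > Y → go right. Place as right child of Y.
Insert C: C < Y → go left; C < L → go left; C < J → go left; C < I → go left; C < F → go left; C > A → go right. Place as right child of A.
Insert P: P < Y → go left; P > L → go right; P < Q → go left; P > M → go right. Place as right child of M.
Insert N: N < Y → go left; N > L → go right; N < Q → go left; N > M → go right; N < P → go left. Place as left child of P.
Insert H: H < Y → go left; H < L → go left; H < J → go left; H < I → go left; H > F → go right. Place as right child of F.
Insert R: R < Y → go left; R > L → go right; R > Q → go right; R < W → go left; R < S → go left. Place as left child of S.

Leaves: C, H, N, R, V, Z — 6 in total.

6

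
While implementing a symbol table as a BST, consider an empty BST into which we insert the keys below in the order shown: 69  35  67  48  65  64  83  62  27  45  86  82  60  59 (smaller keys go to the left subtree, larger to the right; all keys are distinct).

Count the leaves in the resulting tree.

Resulting structure (node: left, right):
  69: L=35, R=83
  35: L=27, R=67
  67: L=48, R=–
  48: L=45, R=65
  65: L=64, R=–
  64: L=62, R=–
  83: L=82, R=86
  62: L=60, R=–
  27: L=–, R=–
  45: L=–, R=–
  86: L=–, R=–
  82: L=–, R=–
  60: L=59, R=–
  59: L=–, R=–

Leaves: 27, 45, 59, 82, 86 — 5 in total.

5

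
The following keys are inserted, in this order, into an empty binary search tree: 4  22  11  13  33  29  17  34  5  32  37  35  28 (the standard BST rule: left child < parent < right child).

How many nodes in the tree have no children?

Insert 4: tree is empty, so 4 becomes the root.
Insert 22: 22 > 4 → go right. Place as right child of 4.
Insert 11: 11 > 4 → go right; 11 < 22 → go left. Place as left child of 22.
Insert 13: 13 > 4 → go right; 13 < 22 → go left; 13 > 11 → go right. Place as right child of 11.
Insert 33: 33 > 4 → go right; 33 > 22 → go right. Place as right child of 22.
Insert 29: 29 > 4 → go right; 29 > 22 → go right; 29 < 33 → go left. Place as left child of 33.
Insert 17: 17 > 4 → go right; 17 < 22 → go left; 17 > 11 → go right; 17 > 13 → go right. Place as right child of 13.
Insert 34: 34 > 4 → go right; 34 > 22 → go right; 34 > 33 → go right. Place as right child of 33.
Insert 5: 5 > 4 → go right; 5 < 22 → go left; 5 < 11 → go left. Place as left child of 11.
Insert 32: 32 > 4 → go right; 32 > 22 → go right; 32 < 33 → go left; 32 > 29 → go right. Place as right child of 29.
Insert 37: 37 > 4 → go right; 37 > 22 → go right; 37 > 33 → go right; 37 > 34 → go right. Place as right child of 34.
Insert 35: 35 > 4 → go right; 35 > 22 → go right; 35 > 33 → go right; 35 > 34 → go right; 35 < 37 → go left. Place as left child of 37.
Insert 28: 28 > 4 → go right; 28 > 22 → go right; 28 < 33 → go left; 28 < 29 → go left. Place as left child of 29.

Leaves: 5, 17, 28, 32, 35 — 5 in total.

5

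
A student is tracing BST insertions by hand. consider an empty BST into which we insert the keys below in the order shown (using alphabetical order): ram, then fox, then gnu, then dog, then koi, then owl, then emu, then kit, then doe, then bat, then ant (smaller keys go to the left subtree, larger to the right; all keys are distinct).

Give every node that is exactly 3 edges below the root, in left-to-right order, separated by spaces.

ram: root
fox: left child of ram (depth 1)
gnu: right child of fox (depth 2)
dog: left child of fox (depth 2)
koi: right child of gnu (depth 3)
owl: right child of koi (depth 4)
emu: right child of dog (depth 3)
kit: left child of koi (depth 4)
doe: left child of dog (depth 3)
bat: left child of doe (depth 4)
ant: left child of bat (depth 5)

doe emu koi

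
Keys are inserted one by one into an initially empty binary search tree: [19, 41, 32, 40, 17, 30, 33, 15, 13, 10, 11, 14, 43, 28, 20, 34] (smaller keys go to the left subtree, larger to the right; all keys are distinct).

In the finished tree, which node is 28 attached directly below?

19: root
41: right child of 19 (depth 1)
32: left child of 41 (depth 2)
40: right child of 32 (depth 3)
17: left child of 19 (depth 1)
30: left child of 32 (depth 3)
33: left child of 40 (depth 4)
15: left child of 17 (depth 2)
13: left child of 15 (depth 3)
10: left child of 13 (depth 4)
11: right child of 10 (depth 5)
14: right child of 13 (depth 4)
43: right child of 41 (depth 2)
28: left child of 30 (depth 4)
20: left child of 28 (depth 5)
34: right child of 33 (depth 5)

30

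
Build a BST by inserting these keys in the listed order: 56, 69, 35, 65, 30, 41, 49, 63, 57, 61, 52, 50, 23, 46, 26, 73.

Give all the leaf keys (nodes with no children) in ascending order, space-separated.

26 46 50 61 73

56: root
69: right child of 56 (depth 1)
35: left child of 56 (depth 1)
65: left child of 69 (depth 2)
30: left child of 35 (depth 2)
41: right child of 35 (depth 2)
49: right child of 41 (depth 3)
63: left child of 65 (depth 3)
57: left child of 63 (depth 4)
61: right child of 57 (depth 5)
52: right child of 49 (depth 4)
50: left child of 52 (depth 5)
23: left child of 30 (depth 3)
46: left child of 49 (depth 4)
26: right child of 23 (depth 4)
73: right child of 69 (depth 2)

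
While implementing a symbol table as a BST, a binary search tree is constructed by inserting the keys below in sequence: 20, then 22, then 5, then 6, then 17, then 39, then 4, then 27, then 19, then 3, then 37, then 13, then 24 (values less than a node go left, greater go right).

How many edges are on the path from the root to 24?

20: root
22: right child of 20 (depth 1)
5: left child of 20 (depth 1)
6: right child of 5 (depth 2)
17: right child of 6 (depth 3)
39: right child of 22 (depth 2)
4: left child of 5 (depth 2)
27: left child of 39 (depth 3)
19: right child of 17 (depth 4)
3: left child of 4 (depth 3)
37: right child of 27 (depth 4)
13: left child of 17 (depth 4)
24: left child of 27 (depth 4)

Path to 24: 20 → 22 → 39 → 27 → 24, which is 4 edges.

4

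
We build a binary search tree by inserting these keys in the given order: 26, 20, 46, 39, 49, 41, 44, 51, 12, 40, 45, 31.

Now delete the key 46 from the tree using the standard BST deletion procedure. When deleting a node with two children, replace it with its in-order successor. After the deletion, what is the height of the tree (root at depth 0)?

5

26: root
20: left child of 26 (depth 1)
46: right child of 26 (depth 1)
39: left child of 46 (depth 2)
49: right child of 46 (depth 2)
41: right child of 39 (depth 3)
44: right child of 41 (depth 4)
51: right child of 49 (depth 3)
12: left child of 20 (depth 2)
40: left child of 41 (depth 4)
45: right child of 44 (depth 5)
31: left child of 39 (depth 3)

Delete 46 (two children — replace with in-order successor).
After deletion, deepest node is 45 at depth 5.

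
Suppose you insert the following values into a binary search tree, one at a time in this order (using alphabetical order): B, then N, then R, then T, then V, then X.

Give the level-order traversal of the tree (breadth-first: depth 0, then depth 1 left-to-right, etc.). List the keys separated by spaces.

B N R T V X

Insert B: tree is empty, so B becomes the root.
Insert N: N > B → go right. Place as right child of B.
Insert R: R > B → go right; R > N → go right. Place as right child of N.
Insert T: T > B → go right; T > N → go right; T > R → go right. Place as right child of R.
Insert V: V > B → go right; V > N → go right; V > R → go right; V > T → go right. Place as right child of T.
Insert X: X > B → go right; X > N → go right; X > R → go right; X > T → go right; X > V → go right. Place as right child of V.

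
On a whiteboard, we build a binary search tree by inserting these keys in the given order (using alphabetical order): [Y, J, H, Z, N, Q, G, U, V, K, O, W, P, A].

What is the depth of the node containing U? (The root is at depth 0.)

Insert Y: tree is empty, so Y becomes the root.
Insert J: J < Y → go left. Place as left child of Y.
Insert H: H < Y → go left; H < J → go left. Place as left child of J.
Insert Z: Z > Y → go right. Place as right child of Y.
Insert N: N < Y → go left; N > J → go right. Place as right child of J.
Insert Q: Q < Y → go left; Q > J → go right; Q > N → go right. Place as right child of N.
Insert G: G < Y → go left; G < J → go left; G < H → go left. Place as left child of H.
Insert U: U < Y → go left; U > J → go right; U > N → go right; U > Q → go right. Place as right child of Q.
Insert V: V < Y → go left; V > J → go right; V > N → go right; V > Q → go right; V > U → go right. Place as right child of U.
Insert K: K < Y → go left; K > J → go right; K < N → go left. Place as left child of N.
Insert O: O < Y → go left; O > J → go right; O > N → go right; O < Q → go left. Place as left child of Q.
Insert W: W < Y → go left; W > J → go right; W > N → go right; W > Q → go right; W > U → go right; W > V → go right. Place as right child of V.
Insert P: P < Y → go left; P > J → go right; P > N → go right; P < Q → go left; P > O → go right. Place as right child of O.
Insert A: A < Y → go left; A < J → go left; A < H → go left; A < G → go left. Place as left child of G.

Path to U: Y → J → N → Q → U, which is 4 edges.

4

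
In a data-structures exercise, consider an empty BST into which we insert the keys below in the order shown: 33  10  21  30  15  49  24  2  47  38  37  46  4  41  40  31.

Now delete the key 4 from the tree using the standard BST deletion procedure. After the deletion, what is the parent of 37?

Resulting structure (node: left, right):
  33: L=10, R=49
  10: L=2, R=21
  21: L=15, R=30
  30: L=24, R=31
  15: L=–, R=–
  49: L=47, R=–
  24: L=–, R=–
  2: L=–, R=4
  47: L=38, R=–
  38: L=37, R=46
  37: L=–, R=–
  46: L=41, R=–
  4: L=–, R=–
  41: L=40, R=–
  40: L=–, R=–
  31: L=–, R=–

Delete 4 (at most one child — splice it out).
After deletion, 37's parent is 38.

38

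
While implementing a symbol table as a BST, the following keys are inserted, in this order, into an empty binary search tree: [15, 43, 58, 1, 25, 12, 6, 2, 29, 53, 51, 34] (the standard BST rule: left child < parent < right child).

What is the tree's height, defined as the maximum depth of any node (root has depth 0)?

15: root
43: right child of 15 (depth 1)
58: right child of 43 (depth 2)
1: left child of 15 (depth 1)
25: left child of 43 (depth 2)
12: right child of 1 (depth 2)
6: left child of 12 (depth 3)
2: left child of 6 (depth 4)
29: right child of 25 (depth 3)
53: left child of 58 (depth 3)
51: left child of 53 (depth 4)
34: right child of 29 (depth 4)

The deepest node is 2 at depth 4.

4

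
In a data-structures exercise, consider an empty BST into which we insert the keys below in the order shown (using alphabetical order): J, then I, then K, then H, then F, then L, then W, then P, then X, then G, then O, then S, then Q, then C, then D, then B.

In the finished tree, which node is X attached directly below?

Resulting structure (node: left, right):
  J: L=I, R=K
  I: L=H, R=–
  K: L=–, R=L
  H: L=F, R=–
  F: L=C, R=G
  L: L=–, R=W
  W: L=P, R=X
  P: L=O, R=S
  X: L=–, R=–
  G: L=–, R=–
  O: L=–, R=–
  S: L=Q, R=–
  Q: L=–, R=–
  C: L=B, R=D
  D: L=–, R=–
  B: L=–, R=–

W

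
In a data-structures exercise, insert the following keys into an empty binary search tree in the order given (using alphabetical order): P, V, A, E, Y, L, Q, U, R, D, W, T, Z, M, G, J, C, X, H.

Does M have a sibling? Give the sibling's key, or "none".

G

Insert P: tree is empty, so P becomes the root.
Insert V: V > P → go right. Place as right child of P.
Insert A: A < P → go left. Place as left child of P.
Insert E: E < P → go left; E > A → go right. Place as right child of A.
Insert Y: Y > P → go right; Y > V → go right. Place as right child of V.
Insert L: L < P → go left; L > A → go right; L > E → go right. Place as right child of E.
Insert Q: Q > P → go right; Q < V → go left. Place as left child of V.
Insert U: U > P → go right; U < V → go left; U > Q → go right. Place as right child of Q.
Insert R: R > P → go right; R < V → go left; R > Q → go right; R < U → go left. Place as left child of U.
Insert D: D < P → go left; D > A → go right; D < E → go left. Place as left child of E.
Insert W: W > P → go right; W > V → go right; W < Y → go left. Place as left child of Y.
Insert T: T > P → go right; T < V → go left; T > Q → go right; T < U → go left; T > R → go right. Place as right child of R.
Insert Z: Z > P → go right; Z > V → go right; Z > Y → go right. Place as right child of Y.
Insert M: M < P → go left; M > A → go right; M > E → go right; M > L → go right. Place as right child of L.
Insert G: G < P → go left; G > A → go right; G > E → go right; G < L → go left. Place as left child of L.
Insert J: J < P → go left; J > A → go right; J > E → go right; J < L → go left; J > G → go right. Place as right child of G.
Insert C: C < P → go left; C > A → go right; C < E → go left; C < D → go left. Place as left child of D.
Insert X: X > P → go right; X > V → go right; X < Y → go left; X > W → go right. Place as right child of W.
Insert H: H < P → go left; H > A → go right; H > E → go right; H < L → go left; H > G → go right; H < J → go left. Place as left child of J.

M's parent is L; the other child of L is G.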